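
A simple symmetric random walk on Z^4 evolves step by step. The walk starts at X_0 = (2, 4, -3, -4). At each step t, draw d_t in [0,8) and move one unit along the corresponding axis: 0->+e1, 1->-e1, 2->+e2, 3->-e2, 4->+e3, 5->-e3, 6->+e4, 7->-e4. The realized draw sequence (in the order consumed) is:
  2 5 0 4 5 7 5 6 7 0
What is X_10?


(4, 5, -5, -5)

t=0: X=(2, 4, -3, -4), d=2 → +e2, X_1=(2, 5, -3, -4)
t=1: X=(2, 5, -3, -4), d=5 → -e3, X_2=(2, 5, -4, -4)
t=2: X=(2, 5, -4, -4), d=0 → +e1, X_3=(3, 5, -4, -4)
t=3: X=(3, 5, -4, -4), d=4 → +e3, X_4=(3, 5, -3, -4)
t=4: X=(3, 5, -3, -4), d=5 → -e3, X_5=(3, 5, -4, -4)
t=5: X=(3, 5, -4, -4), d=7 → -e4, X_6=(3, 5, -4, -5)
t=6: X=(3, 5, -4, -5), d=5 → -e3, X_7=(3, 5, -5, -5)
t=7: X=(3, 5, -5, -5), d=6 → +e4, X_8=(3, 5, -5, -4)
t=8: X=(3, 5, -5, -4), d=7 → -e4, X_9=(3, 5, -5, -5)
t=9: X=(3, 5, -5, -5), d=0 → +e1, X_10=(4, 5, -5, -5)


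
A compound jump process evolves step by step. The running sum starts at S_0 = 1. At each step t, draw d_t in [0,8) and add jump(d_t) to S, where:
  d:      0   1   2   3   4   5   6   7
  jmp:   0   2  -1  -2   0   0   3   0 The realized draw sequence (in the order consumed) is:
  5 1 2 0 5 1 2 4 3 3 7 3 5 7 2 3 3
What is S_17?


-8

t=0: S=1, d=5, jump=0, S_1=1
t=1: S=1, d=1, jump=2, S_2=3
t=2: S=3, d=2, jump=-1, S_3=2
t=3: S=2, d=0, jump=0, S_4=2
t=4: S=2, d=5, jump=0, S_5=2
t=5: S=2, d=1, jump=2, S_6=4
t=6: S=4, d=2, jump=-1, S_7=3
t=7: S=3, d=4, jump=0, S_8=3
t=8: S=3, d=3, jump=-2, S_9=1
t=9: S=1, d=3, jump=-2, S_10=-1
t=10: S=-1, d=7, jump=0, S_11=-1
t=11: S=-1, d=3, jump=-2, S_12=-3
t=12: S=-3, d=5, jump=0, S_13=-3
t=13: S=-3, d=7, jump=0, S_14=-3
t=14: S=-3, d=2, jump=-1, S_15=-4
t=15: S=-4, d=3, jump=-2, S_16=-6
t=16: S=-6, d=3, jump=-2, S_17=-8


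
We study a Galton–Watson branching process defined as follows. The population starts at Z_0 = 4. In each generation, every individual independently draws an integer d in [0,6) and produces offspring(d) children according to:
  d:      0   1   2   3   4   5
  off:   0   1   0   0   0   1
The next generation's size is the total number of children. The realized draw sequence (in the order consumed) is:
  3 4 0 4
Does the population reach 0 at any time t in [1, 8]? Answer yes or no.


gen 0: Z_0=4, draws=[3, 4, 0, 4], offspring=[0, 0, 0, 0], Z_1=0
gen 1: Z_1=0, draws=[], offspring=[], Z_2=0
gen 2: Z_2=0, draws=[], offspring=[], Z_3=0
gen 3: Z_3=0, draws=[], offspring=[], Z_4=0
gen 4: Z_4=0, draws=[], offspring=[], Z_5=0
gen 5: Z_5=0, draws=[], offspring=[], Z_6=0
gen 6: Z_6=0, draws=[], offspring=[], Z_7=0
gen 7: Z_7=0, draws=[], offspring=[], Z_8=0

yes


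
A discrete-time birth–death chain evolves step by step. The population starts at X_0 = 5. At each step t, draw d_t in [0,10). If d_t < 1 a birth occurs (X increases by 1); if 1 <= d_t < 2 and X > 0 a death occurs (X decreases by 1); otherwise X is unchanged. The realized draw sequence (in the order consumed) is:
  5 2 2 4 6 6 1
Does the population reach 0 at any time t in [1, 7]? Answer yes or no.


t=0: X=5, d=5 → hold, X_1=5
t=1: X=5, d=2 → hold, X_2=5
t=2: X=5, d=2 → hold, X_3=5
t=3: X=5, d=4 → hold, X_4=5
t=4: X=5, d=6 → hold, X_5=5
t=5: X=5, d=6 → hold, X_6=5
t=6: X=5, d=1 → death, X_7=4

no


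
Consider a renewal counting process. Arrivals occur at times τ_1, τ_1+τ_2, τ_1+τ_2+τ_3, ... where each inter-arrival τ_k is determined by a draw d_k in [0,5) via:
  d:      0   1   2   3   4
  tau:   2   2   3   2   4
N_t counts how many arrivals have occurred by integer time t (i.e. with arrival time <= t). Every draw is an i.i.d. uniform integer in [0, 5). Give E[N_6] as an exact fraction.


262/125

Inter-arrival values over d=0..4: [2, 2, 3, 2, 4]
Each d has probability 1/5, so the pmf of τ is: f(2) = 3/5, f(3) = 1/5, f(4) = 1/5
Renewal equation for m(n) = E[N_n]: condition on τ_1 = k (if k <= n, one arrival plus a fresh copy on the remaining n−k steps): m(n) = F(n) + Σ_{k<=n} f(k)·m(n−k), where F(n) = P(τ <= n) and m(0) = 0
m(1) = F(1) = 0
m(2) = F(2) = 3/5
m(3) = F(3) = 4/5
m(4) = F(4) + f(2)·m(2) = 1 + 3/5·3/5 = 34/25
m(5) = F(5) + f(2)·m(3) + f(3)·m(2) = 1 + 3/5·4/5 + 1/5·3/5 = 8/5
m(6) = F(6) + f(2)·m(4) + f(3)·m(3) + f(4)·m(2) = 1 + 3/5·34/25 + 1/5·4/5 + 1/5·3/5 = 262/125
E[N_6] = m(6) = 262/125


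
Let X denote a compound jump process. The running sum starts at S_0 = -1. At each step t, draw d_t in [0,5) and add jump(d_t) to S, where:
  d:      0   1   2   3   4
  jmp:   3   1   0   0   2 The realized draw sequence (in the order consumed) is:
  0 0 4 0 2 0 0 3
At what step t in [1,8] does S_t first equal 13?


6

t=0: S=-1, d=0, jump=3, S_1=2
t=1: S=2, d=0, jump=3, S_2=5
t=2: S=5, d=4, jump=2, S_3=7
t=3: S=7, d=0, jump=3, S_4=10
t=4: S=10, d=2, jump=0, S_5=10
t=5: S=10, d=0, jump=3, S_6=13
t=6: S=13, d=0, jump=3, S_7=16
t=7: S=16, d=3, jump=0, S_8=16


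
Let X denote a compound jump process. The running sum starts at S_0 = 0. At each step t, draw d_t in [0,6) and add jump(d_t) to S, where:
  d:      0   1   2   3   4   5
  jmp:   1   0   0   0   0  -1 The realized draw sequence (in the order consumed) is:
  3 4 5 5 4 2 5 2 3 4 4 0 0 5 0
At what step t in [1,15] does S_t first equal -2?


t=0: S=0, d=3, jump=0, S_1=0
t=1: S=0, d=4, jump=0, S_2=0
t=2: S=0, d=5, jump=-1, S_3=-1
t=3: S=-1, d=5, jump=-1, S_4=-2
t=4: S=-2, d=4, jump=0, S_5=-2
t=5: S=-2, d=2, jump=0, S_6=-2
t=6: S=-2, d=5, jump=-1, S_7=-3
t=7: S=-3, d=2, jump=0, S_8=-3
t=8: S=-3, d=3, jump=0, S_9=-3
t=9: S=-3, d=4, jump=0, S_10=-3
t=10: S=-3, d=4, jump=0, S_11=-3
t=11: S=-3, d=0, jump=1, S_12=-2
t=12: S=-2, d=0, jump=1, S_13=-1
t=13: S=-1, d=5, jump=-1, S_14=-2
t=14: S=-2, d=0, jump=1, S_15=-1

4


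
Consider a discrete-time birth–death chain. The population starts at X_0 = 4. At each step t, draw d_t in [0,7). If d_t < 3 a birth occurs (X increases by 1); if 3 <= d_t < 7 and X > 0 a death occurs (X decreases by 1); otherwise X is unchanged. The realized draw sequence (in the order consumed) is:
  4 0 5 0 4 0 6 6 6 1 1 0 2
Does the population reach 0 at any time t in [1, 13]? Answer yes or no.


t=0: X=4, d=4 → death, X_1=3
t=1: X=3, d=0 → birth, X_2=4
t=2: X=4, d=5 → death, X_3=3
t=3: X=3, d=0 → birth, X_4=4
t=4: X=4, d=4 → death, X_5=3
t=5: X=3, d=0 → birth, X_6=4
t=6: X=4, d=6 → death, X_7=3
t=7: X=3, d=6 → death, X_8=2
t=8: X=2, d=6 → death, X_9=1
t=9: X=1, d=1 → birth, X_10=2
t=10: X=2, d=1 → birth, X_11=3
t=11: X=3, d=0 → birth, X_12=4
t=12: X=4, d=2 → birth, X_13=5

no


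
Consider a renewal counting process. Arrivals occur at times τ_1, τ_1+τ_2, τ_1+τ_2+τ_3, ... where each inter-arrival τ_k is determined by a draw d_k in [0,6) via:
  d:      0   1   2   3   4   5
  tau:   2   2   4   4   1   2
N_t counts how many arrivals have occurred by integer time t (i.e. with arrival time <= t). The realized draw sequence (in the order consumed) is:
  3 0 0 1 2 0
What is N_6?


draw d_1=3: τ_1=4, arrival time A_1=4
draw d_2=0: τ_2=2, arrival time A_2=6
draw d_3=0: τ_3=2, arrival time A_3=8
draw d_4=1: τ_4=2, arrival time A_4=10
draw d_5=2: τ_5=4, arrival time A_5=14
draw d_6=0: τ_6=2, arrival time A_6=16
N_t over t=0..6: 0:0 1:0 2:0 3:0 4:1 5:1 6:2

2


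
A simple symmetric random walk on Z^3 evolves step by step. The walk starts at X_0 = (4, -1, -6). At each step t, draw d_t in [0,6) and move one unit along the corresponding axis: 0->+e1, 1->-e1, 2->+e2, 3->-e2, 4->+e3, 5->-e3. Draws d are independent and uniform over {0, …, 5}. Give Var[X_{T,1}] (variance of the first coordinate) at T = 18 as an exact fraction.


Outcome values over d=0..5: [1, -1, 0, 0, 0, 0]
Σy = 0, Σy² = 2, M = 6
μ = 0/6 = 0,  σ² = 2/6 − (0)² = 1/3
Independent increments: Var[X_18] = 18·σ² = 18·(1/3) = 6

6


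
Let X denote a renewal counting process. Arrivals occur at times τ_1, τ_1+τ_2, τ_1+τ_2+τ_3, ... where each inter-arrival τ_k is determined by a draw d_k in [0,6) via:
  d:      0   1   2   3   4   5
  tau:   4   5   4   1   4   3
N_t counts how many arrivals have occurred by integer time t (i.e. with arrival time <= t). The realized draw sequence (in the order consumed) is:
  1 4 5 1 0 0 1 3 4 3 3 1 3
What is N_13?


3

draw d_1=1: τ_1=5, arrival time A_1=5
draw d_2=4: τ_2=4, arrival time A_2=9
draw d_3=5: τ_3=3, arrival time A_3=12
draw d_4=1: τ_4=5, arrival time A_4=17
draw d_5=0: τ_5=4, arrival time A_5=21
draw d_6=0: τ_6=4, arrival time A_6=25
draw d_7=1: τ_7=5, arrival time A_7=30
draw d_8=3: τ_8=1, arrival time A_8=31
draw d_9=4: τ_9=4, arrival time A_9=35
draw d_10=3: τ_10=1, arrival time A_10=36
draw d_11=3: τ_11=1, arrival time A_11=37
draw d_12=1: τ_12=5, arrival time A_12=42
draw d_13=3: τ_13=1, arrival time A_13=43
N_t over t=0..13: 0:0 1:0 2:0 3:0 4:0 5:1 6:1 7:1 8:1 9:2 10:2 11:2 12:3 13:3


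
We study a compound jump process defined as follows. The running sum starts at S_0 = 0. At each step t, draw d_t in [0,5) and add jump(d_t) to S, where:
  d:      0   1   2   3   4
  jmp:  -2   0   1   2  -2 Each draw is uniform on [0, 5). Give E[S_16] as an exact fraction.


-16/5

Outcome values over d=0..4: [-2, 0, 1, 2, -2]
Σy = -1, Σy² = 13, M = 5
μ = -1/5 = -1/5,  σ² = 13/5 − (-1/5)² = 64/25
E[S_16] = 0 + 16·(-1/5) = -16/5


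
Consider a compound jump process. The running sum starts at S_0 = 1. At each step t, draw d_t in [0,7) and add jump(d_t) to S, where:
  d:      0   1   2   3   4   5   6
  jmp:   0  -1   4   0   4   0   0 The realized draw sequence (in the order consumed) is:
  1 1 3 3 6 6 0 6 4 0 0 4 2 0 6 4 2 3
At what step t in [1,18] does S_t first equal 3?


9

t=0: S=1, d=1, jump=-1, S_1=0
t=1: S=0, d=1, jump=-1, S_2=-1
t=2: S=-1, d=3, jump=0, S_3=-1
t=3: S=-1, d=3, jump=0, S_4=-1
t=4: S=-1, d=6, jump=0, S_5=-1
t=5: S=-1, d=6, jump=0, S_6=-1
t=6: S=-1, d=0, jump=0, S_7=-1
t=7: S=-1, d=6, jump=0, S_8=-1
t=8: S=-1, d=4, jump=4, S_9=3
t=9: S=3, d=0, jump=0, S_10=3
t=10: S=3, d=0, jump=0, S_11=3
t=11: S=3, d=4, jump=4, S_12=7
t=12: S=7, d=2, jump=4, S_13=11
t=13: S=11, d=0, jump=0, S_14=11
t=14: S=11, d=6, jump=0, S_15=11
t=15: S=11, d=4, jump=4, S_16=15
t=16: S=15, d=2, jump=4, S_17=19
t=17: S=19, d=3, jump=0, S_18=19


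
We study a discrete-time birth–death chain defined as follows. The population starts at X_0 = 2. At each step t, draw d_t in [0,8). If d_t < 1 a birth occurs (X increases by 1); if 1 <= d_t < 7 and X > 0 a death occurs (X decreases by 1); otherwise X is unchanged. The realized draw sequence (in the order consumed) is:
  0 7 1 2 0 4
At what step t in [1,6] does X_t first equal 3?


t=0: X=2, d=0 → birth, X_1=3
t=1: X=3, d=7 → hold, X_2=3
t=2: X=3, d=1 → death, X_3=2
t=3: X=2, d=2 → death, X_4=1
t=4: X=1, d=0 → birth, X_5=2
t=5: X=2, d=4 → death, X_6=1

1


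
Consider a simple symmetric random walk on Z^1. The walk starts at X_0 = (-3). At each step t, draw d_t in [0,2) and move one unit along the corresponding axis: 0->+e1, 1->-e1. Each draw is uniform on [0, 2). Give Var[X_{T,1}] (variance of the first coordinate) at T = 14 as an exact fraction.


14

Outcome values over d=0..1: [1, -1]
Σy = 0, Σy² = 2, M = 2
μ = 0/2 = 0,  σ² = 2/2 − (0)² = 1
Independent increments: Var[X_14] = 14·σ² = 14·(1) = 14


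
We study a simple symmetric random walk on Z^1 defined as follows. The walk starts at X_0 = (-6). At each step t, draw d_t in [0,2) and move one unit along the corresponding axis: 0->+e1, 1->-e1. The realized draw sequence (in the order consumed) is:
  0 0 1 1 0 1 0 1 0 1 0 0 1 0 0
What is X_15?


t=0: X=(-6), d=0 → +e1, X_1=(-5)
t=1: X=(-5), d=0 → +e1, X_2=(-4)
t=2: X=(-4), d=1 → -e1, X_3=(-5)
t=3: X=(-5), d=1 → -e1, X_4=(-6)
t=4: X=(-6), d=0 → +e1, X_5=(-5)
t=5: X=(-5), d=1 → -e1, X_6=(-6)
t=6: X=(-6), d=0 → +e1, X_7=(-5)
t=7: X=(-5), d=1 → -e1, X_8=(-6)
t=8: X=(-6), d=0 → +e1, X_9=(-5)
t=9: X=(-5), d=1 → -e1, X_10=(-6)
t=10: X=(-6), d=0 → +e1, X_11=(-5)
t=11: X=(-5), d=0 → +e1, X_12=(-4)
t=12: X=(-4), d=1 → -e1, X_13=(-5)
t=13: X=(-5), d=0 → +e1, X_14=(-4)
t=14: X=(-4), d=0 → +e1, X_15=(-3)

(-3)


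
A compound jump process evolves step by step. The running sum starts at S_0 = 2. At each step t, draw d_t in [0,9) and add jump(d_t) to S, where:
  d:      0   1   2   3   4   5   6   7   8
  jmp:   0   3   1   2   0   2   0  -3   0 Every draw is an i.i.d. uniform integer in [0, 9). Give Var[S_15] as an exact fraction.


Outcome values over d=0..8: [0, 3, 1, 2, 0, 2, 0, -3, 0]
Σy = 5, Σy² = 27, M = 9
μ = 5/9 = 5/9,  σ² = 27/9 − (5/9)² = 218/81
Independent increments: Var[S_15] = 15·σ² = 15·(218/81) = 1090/27

1090/27


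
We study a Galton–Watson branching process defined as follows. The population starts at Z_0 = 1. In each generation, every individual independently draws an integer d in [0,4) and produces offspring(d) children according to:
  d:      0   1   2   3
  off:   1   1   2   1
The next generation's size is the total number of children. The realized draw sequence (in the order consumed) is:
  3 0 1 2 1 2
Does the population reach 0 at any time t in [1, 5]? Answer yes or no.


gen 0: Z_0=1, draws=[3], offspring=[1], Z_1=1
gen 1: Z_1=1, draws=[0], offspring=[1], Z_2=1
gen 2: Z_2=1, draws=[1], offspring=[1], Z_3=1
gen 3: Z_3=1, draws=[2], offspring=[2], Z_4=2
gen 4: Z_4=2, draws=[1, 2], offspring=[1, 2], Z_5=3

no


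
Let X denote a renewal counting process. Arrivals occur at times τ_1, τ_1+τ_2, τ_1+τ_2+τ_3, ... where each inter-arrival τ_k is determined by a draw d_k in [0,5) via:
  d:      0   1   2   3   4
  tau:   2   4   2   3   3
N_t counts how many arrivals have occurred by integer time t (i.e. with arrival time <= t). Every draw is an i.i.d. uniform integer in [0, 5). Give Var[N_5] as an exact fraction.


Inter-arrival values over d=0..4: [2, 4, 2, 3, 3]
Each d has probability 1/5, so the pmf of τ is: f(2) = 2/5, f(3) = 2/5, f(4) = 1/5
Let p_n(j) = P(N_n = j), with p_0 = [1]. Condition on τ_1: p_n(0) = P(τ > n), and for j >= 1, p_n(j) = Σ_{k<=n} f(k)·p_{n−k}(j−1)
p_1 = [1]  (j = 0)
p_2 = [3/5, 2/5]  (j = 0..1)
p_3 = [1/5, 4/5]  (j = 0..1)
p_4 = [0, 21/25, 4/25]  (j = 0..2)
p_5 = [0, 13/25, 12/25]  (j = 0..2)
E[N_5] = Σ j·p_5(j) = 37/25;  E[N_5²] = Σ j²·p_5(j) = 61/25
Var[N_5] = 61/25 − (37/25)² = 156/625

156/625


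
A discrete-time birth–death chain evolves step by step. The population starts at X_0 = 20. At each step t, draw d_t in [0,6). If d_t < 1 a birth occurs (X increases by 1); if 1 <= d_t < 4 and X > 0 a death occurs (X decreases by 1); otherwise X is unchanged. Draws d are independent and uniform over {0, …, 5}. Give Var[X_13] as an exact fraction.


X can drop by at most 1 per step and X_0 = 20 > T = 13, so X_t >= 20 − t >= 7 > 0 for every t <= 13: the floor at 0 (the 'and X > 0' condition) never binds. Hence X_13 = X_0 + Σ_{t<13} Y_t with i.i.d. increments Y_t = y(d_t) ∈ {+1, −1, 0}.
Outcome values over d=0..5: [1, -1, -1, -1, 0, 0]
Σy = -2, Σy² = 4, M = 6
μ = -2/6 = -1/3,  σ² = 4/6 − (-1/3)² = 5/9
Independent increments: Var[X_13] = 13·σ² = 13·(5/9) = 65/9

65/9


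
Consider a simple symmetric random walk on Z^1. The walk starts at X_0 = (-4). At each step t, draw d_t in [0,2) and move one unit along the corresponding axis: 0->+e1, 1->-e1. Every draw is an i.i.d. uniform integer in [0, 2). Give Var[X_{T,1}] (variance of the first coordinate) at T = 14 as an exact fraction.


14

Outcome values over d=0..1: [1, -1]
Σy = 0, Σy² = 2, M = 2
μ = 0/2 = 0,  σ² = 2/2 − (0)² = 1
Independent increments: Var[X_14] = 14·σ² = 14·(1) = 14


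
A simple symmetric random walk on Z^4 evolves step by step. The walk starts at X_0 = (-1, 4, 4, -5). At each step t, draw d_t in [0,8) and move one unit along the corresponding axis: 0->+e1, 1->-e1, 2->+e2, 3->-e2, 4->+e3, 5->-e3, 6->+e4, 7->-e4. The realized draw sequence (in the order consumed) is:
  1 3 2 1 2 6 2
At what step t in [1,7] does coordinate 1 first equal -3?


4

t=0: X=(-1, 4, 4, -5), d=1 → -e1, X_1=(-2, 4, 4, -5)
t=1: X=(-2, 4, 4, -5), d=3 → -e2, X_2=(-2, 3, 4, -5)
t=2: X=(-2, 3, 4, -5), d=2 → +e2, X_3=(-2, 4, 4, -5)
t=3: X=(-2, 4, 4, -5), d=1 → -e1, X_4=(-3, 4, 4, -5)
t=4: X=(-3, 4, 4, -5), d=2 → +e2, X_5=(-3, 5, 4, -5)
t=5: X=(-3, 5, 4, -5), d=6 → +e4, X_6=(-3, 5, 4, -4)
t=6: X=(-3, 5, 4, -4), d=2 → +e2, X_7=(-3, 6, 4, -4)


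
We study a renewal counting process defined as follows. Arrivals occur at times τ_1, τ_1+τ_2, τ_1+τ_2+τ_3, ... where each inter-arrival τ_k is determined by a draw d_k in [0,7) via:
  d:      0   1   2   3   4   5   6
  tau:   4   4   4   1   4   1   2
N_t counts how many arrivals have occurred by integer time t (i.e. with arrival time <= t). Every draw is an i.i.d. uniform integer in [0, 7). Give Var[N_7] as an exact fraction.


679055946740/678223072849

Inter-arrival values over d=0..6: [4, 4, 4, 1, 4, 1, 2]
Each d has probability 1/7, so the pmf of τ is: f(1) = 2/7, f(2) = 1/7, f(4) = 4/7
Let p_n(j) = P(N_n = j), with p_0 = [1]. Condition on τ_1: p_n(0) = P(τ > n), and for j >= 1, p_n(j) = Σ_{k<=n} f(k)·p_{n−k}(j−1)
p_1 = [5/7, 2/7]  (j = 0..1)
p_2 = [4/7, 17/49, 4/49]  (j = 0..2)
p_3 = [4/7, 13/49, 48/343, 8/343]  (j = 0..3)
p_4 = [0, 40/49, 43/343, 124/2401, 16/2401]  (j = 0..4)
p_5 = [0, 24/49, 149/343, 134/2401, 304/16807, 32/16807]  (j = 0..5)
p_6 = [0, 16/49, 156/343, 453/2401, 8/343, 720/117649, 64/117649]  (j = 0..6)
p_7 = [0, 16/49, 108/343, 653/2401, 1264/16807, 1088/117649, 1664/823543, 128/823543]  (j = 0..7)
E[N_7] = Σ j·p_7(j) = 1756169/823543;  E[N_7²] = Σ j²·p_7(j) = 4569507/823543
Var[N_7] = 4569507/823543 − (1756169/823543)² = 679055946740/678223072849


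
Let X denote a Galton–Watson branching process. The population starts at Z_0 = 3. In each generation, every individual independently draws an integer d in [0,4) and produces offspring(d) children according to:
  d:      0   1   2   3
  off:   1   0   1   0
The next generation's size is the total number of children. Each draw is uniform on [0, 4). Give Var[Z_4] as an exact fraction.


45/256

Outcome values over d=0..3: [1, 0, 1, 0]
Σy = 2, Σy² = 2, M = 4
μ = 2/4 = 1/2,  σ² = 2/4 − (1/2)² = 1/4
V_0 = 0, E_0 = 3
V_1 = 1/4·E_0 + (1/2)²·V_0 = 3/4;  E_1 = 3/2
V_2 = 1/4·E_1 + (1/2)²·V_1 = 9/16;  E_2 = 3/4
V_3 = 1/4·E_2 + (1/2)²·V_2 = 21/64;  E_3 = 3/8
V_4 = 1/4·E_3 + (1/2)²·V_3 = 45/256;  E_4 = 3/16


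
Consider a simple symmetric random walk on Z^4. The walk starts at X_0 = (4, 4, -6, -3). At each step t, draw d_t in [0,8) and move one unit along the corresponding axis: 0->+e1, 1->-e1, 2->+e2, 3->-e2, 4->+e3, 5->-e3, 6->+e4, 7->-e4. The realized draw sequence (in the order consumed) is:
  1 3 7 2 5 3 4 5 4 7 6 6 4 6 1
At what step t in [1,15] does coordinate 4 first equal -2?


14

t=0: X=(4, 4, -6, -3), d=1 → -e1, X_1=(3, 4, -6, -3)
t=1: X=(3, 4, -6, -3), d=3 → -e2, X_2=(3, 3, -6, -3)
t=2: X=(3, 3, -6, -3), d=7 → -e4, X_3=(3, 3, -6, -4)
t=3: X=(3, 3, -6, -4), d=2 → +e2, X_4=(3, 4, -6, -4)
t=4: X=(3, 4, -6, -4), d=5 → -e3, X_5=(3, 4, -7, -4)
t=5: X=(3, 4, -7, -4), d=3 → -e2, X_6=(3, 3, -7, -4)
t=6: X=(3, 3, -7, -4), d=4 → +e3, X_7=(3, 3, -6, -4)
t=7: X=(3, 3, -6, -4), d=5 → -e3, X_8=(3, 3, -7, -4)
t=8: X=(3, 3, -7, -4), d=4 → +e3, X_9=(3, 3, -6, -4)
t=9: X=(3, 3, -6, -4), d=7 → -e4, X_10=(3, 3, -6, -5)
t=10: X=(3, 3, -6, -5), d=6 → +e4, X_11=(3, 3, -6, -4)
t=11: X=(3, 3, -6, -4), d=6 → +e4, X_12=(3, 3, -6, -3)
t=12: X=(3, 3, -6, -3), d=4 → +e3, X_13=(3, 3, -5, -3)
t=13: X=(3, 3, -5, -3), d=6 → +e4, X_14=(3, 3, -5, -2)
t=14: X=(3, 3, -5, -2), d=1 → -e1, X_15=(2, 3, -5, -2)


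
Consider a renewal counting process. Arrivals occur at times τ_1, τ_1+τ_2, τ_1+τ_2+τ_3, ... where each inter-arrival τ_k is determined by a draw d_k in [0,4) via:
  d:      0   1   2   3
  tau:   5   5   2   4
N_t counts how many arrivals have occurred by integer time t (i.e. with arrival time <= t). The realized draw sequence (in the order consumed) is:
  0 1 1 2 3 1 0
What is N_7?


1

draw d_1=0: τ_1=5, arrival time A_1=5
draw d_2=1: τ_2=5, arrival time A_2=10
draw d_3=1: τ_3=5, arrival time A_3=15
draw d_4=2: τ_4=2, arrival time A_4=17
draw d_5=3: τ_5=4, arrival time A_5=21
draw d_6=1: τ_6=5, arrival time A_6=26
draw d_7=0: τ_7=5, arrival time A_7=31
N_t over t=0..7: 0:0 1:0 2:0 3:0 4:0 5:1 6:1 7:1


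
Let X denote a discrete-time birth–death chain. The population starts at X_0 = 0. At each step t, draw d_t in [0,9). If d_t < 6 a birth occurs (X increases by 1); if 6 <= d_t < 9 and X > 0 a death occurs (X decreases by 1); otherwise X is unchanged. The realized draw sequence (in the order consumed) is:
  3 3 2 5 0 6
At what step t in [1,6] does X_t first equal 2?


t=0: X=0, d=3 → birth, X_1=1
t=1: X=1, d=3 → birth, X_2=2
t=2: X=2, d=2 → birth, X_3=3
t=3: X=3, d=5 → birth, X_4=4
t=4: X=4, d=0 → birth, X_5=5
t=5: X=5, d=6 → death, X_6=4

2


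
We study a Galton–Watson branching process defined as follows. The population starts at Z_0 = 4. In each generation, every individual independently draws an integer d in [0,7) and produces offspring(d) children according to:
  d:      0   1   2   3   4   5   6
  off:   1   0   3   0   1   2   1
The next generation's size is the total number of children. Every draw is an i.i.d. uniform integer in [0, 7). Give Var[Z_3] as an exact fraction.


2076672/117649

Outcome values over d=0..6: [1, 0, 3, 0, 1, 2, 1]
Σy = 8, Σy² = 16, M = 7
μ = 8/7 = 8/7,  σ² = 16/7 − (8/7)² = 48/49
V_0 = 0, E_0 = 4
V_1 = 48/49·E_0 + (8/7)²·V_0 = 192/49;  E_1 = 32/7
V_2 = 48/49·E_1 + (8/7)²·V_1 = 23040/2401;  E_2 = 256/49
V_3 = 48/49·E_2 + (8/7)²·V_2 = 2076672/117649;  E_3 = 2048/343


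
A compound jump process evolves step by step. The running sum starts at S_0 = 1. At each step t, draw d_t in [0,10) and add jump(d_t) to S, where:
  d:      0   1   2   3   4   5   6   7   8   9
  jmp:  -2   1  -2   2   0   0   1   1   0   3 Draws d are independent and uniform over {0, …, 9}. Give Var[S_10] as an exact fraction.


112/5

Outcome values over d=0..9: [-2, 1, -2, 2, 0, 0, 1, 1, 0, 3]
Σy = 4, Σy² = 24, M = 10
μ = 4/10 = 2/5,  σ² = 24/10 − (2/5)² = 56/25
Independent increments: Var[S_10] = 10·σ² = 10·(56/25) = 112/5


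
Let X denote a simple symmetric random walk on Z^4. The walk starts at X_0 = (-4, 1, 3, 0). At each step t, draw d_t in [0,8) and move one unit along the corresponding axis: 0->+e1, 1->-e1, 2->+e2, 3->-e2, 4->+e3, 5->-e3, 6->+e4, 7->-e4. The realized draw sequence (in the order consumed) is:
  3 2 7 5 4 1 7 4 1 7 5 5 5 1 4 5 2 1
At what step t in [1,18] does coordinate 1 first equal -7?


14

t=0: X=(-4, 1, 3, 0), d=3 → -e2, X_1=(-4, 0, 3, 0)
t=1: X=(-4, 0, 3, 0), d=2 → +e2, X_2=(-4, 1, 3, 0)
t=2: X=(-4, 1, 3, 0), d=7 → -e4, X_3=(-4, 1, 3, -1)
t=3: X=(-4, 1, 3, -1), d=5 → -e3, X_4=(-4, 1, 2, -1)
t=4: X=(-4, 1, 2, -1), d=4 → +e3, X_5=(-4, 1, 3, -1)
t=5: X=(-4, 1, 3, -1), d=1 → -e1, X_6=(-5, 1, 3, -1)
t=6: X=(-5, 1, 3, -1), d=7 → -e4, X_7=(-5, 1, 3, -2)
t=7: X=(-5, 1, 3, -2), d=4 → +e3, X_8=(-5, 1, 4, -2)
t=8: X=(-5, 1, 4, -2), d=1 → -e1, X_9=(-6, 1, 4, -2)
t=9: X=(-6, 1, 4, -2), d=7 → -e4, X_10=(-6, 1, 4, -3)
t=10: X=(-6, 1, 4, -3), d=5 → -e3, X_11=(-6, 1, 3, -3)
t=11: X=(-6, 1, 3, -3), d=5 → -e3, X_12=(-6, 1, 2, -3)
t=12: X=(-6, 1, 2, -3), d=5 → -e3, X_13=(-6, 1, 1, -3)
t=13: X=(-6, 1, 1, -3), d=1 → -e1, X_14=(-7, 1, 1, -3)
t=14: X=(-7, 1, 1, -3), d=4 → +e3, X_15=(-7, 1, 2, -3)
t=15: X=(-7, 1, 2, -3), d=5 → -e3, X_16=(-7, 1, 1, -3)
t=16: X=(-7, 1, 1, -3), d=2 → +e2, X_17=(-7, 2, 1, -3)
t=17: X=(-7, 2, 1, -3), d=1 → -e1, X_18=(-8, 2, 1, -3)


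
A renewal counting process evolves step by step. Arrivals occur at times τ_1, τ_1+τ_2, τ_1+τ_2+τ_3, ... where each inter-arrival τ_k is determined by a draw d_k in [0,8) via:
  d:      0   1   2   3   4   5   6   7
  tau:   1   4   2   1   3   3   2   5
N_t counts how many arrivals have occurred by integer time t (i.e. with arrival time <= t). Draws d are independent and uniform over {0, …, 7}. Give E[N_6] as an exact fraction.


8617/4096

Inter-arrival values over d=0..7: [1, 4, 2, 1, 3, 3, 2, 5]
Each d has probability 1/8, so the pmf of τ is: f(1) = 1/4, f(2) = 1/4, f(3) = 1/4, f(4) = 1/8, f(5) = 1/8
Renewal equation for m(n) = E[N_n]: condition on τ_1 = k (if k <= n, one arrival plus a fresh copy on the remaining n−k steps): m(n) = F(n) + Σ_{k<=n} f(k)·m(n−k), where F(n) = P(τ <= n) and m(0) = 0
m(1) = F(1) = 1/4
m(2) = F(2) + f(1)·m(1) = 1/2 + 1/4·1/4 = 9/16
m(3) = F(3) + f(1)·m(2) + f(2)·m(1) = 3/4 + 1/4·9/16 + 1/4·1/4 = 61/64
m(4) = F(4) + f(1)·m(3) + f(2)·m(2) + f(3)·m(1) = 7/8 + 1/4·61/64 + 1/4·9/16 + 1/4·1/4 = 337/256
m(5) = F(5) + f(1)·m(4) + f(2)·m(3) + f(3)·m(2) + f(4)·m(1) = 1 + 1/4·337/256 + 1/4·61/64 + 1/4·9/16 + 1/8·1/4 = 1781/1024
m(6) = F(6) + f(1)·m(5) + f(2)·m(4) + f(3)·m(3) + f(4)·m(2) + f(5)·m(1) = 1 + 1/4·1781/1024 + 1/4·337/256 + 1/4·61/64 + 1/8·9/16 + 1/8·1/4 = 8617/4096
E[N_6] = m(6) = 8617/4096


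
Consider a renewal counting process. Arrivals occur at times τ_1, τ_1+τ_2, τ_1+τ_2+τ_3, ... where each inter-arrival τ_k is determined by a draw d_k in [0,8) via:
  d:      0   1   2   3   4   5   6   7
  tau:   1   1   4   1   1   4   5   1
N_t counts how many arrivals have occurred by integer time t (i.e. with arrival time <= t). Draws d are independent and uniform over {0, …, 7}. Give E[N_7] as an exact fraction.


Inter-arrival values over d=0..7: [1, 1, 4, 1, 1, 4, 5, 1]
Each d has probability 1/8, so the pmf of τ is: f(1) = 5/8, f(4) = 1/4, f(5) = 1/8
Renewal equation for m(n) = E[N_n]: condition on τ_1 = k (if k <= n, one arrival plus a fresh copy on the remaining n−k steps): m(n) = F(n) + Σ_{k<=n} f(k)·m(n−k), where F(n) = P(τ <= n) and m(0) = 0
m(1) = F(1) = 5/8
m(2) = F(2) + f(1)·m(1) = 5/8 + 5/8·5/8 = 65/64
m(3) = F(3) + f(1)·m(2) = 5/8 + 5/8·65/64 = 645/512
m(4) = F(4) + f(1)·m(3) = 7/8 + 5/8·645/512 = 6809/4096
m(5) = F(5) + f(1)·m(4) + f(4)·m(1) = 1 + 5/8·6809/4096 + 1/4·5/8 = 71933/32768
m(6) = F(6) + f(1)·m(5) + f(4)·m(2) + f(5)·m(1) = 1 + 5/8·71933/32768 + 1/4·65/64 + 1/8·5/8 = 708849/262144
m(7) = F(7) + f(1)·m(6) + f(4)·m(3) + f(5)·m(2) = 1 + 5/8·708849/262144 + 1/4·645/512 + 1/8·65/64 = 6568117/2097152
E[N_7] = m(7) = 6568117/2097152

6568117/2097152


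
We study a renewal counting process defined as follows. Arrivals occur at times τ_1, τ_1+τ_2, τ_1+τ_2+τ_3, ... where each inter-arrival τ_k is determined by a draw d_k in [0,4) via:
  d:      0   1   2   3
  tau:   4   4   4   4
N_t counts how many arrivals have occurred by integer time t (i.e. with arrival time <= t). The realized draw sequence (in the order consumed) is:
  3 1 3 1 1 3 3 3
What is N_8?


2

draw d_1=3: τ_1=4, arrival time A_1=4
draw d_2=1: τ_2=4, arrival time A_2=8
draw d_3=3: τ_3=4, arrival time A_3=12
draw d_4=1: τ_4=4, arrival time A_4=16
draw d_5=1: τ_5=4, arrival time A_5=20
draw d_6=3: τ_6=4, arrival time A_6=24
draw d_7=3: τ_7=4, arrival time A_7=28
draw d_8=3: τ_8=4, arrival time A_8=32
N_t over t=0..8: 0:0 1:0 2:0 3:0 4:1 5:1 6:1 7:1 8:2


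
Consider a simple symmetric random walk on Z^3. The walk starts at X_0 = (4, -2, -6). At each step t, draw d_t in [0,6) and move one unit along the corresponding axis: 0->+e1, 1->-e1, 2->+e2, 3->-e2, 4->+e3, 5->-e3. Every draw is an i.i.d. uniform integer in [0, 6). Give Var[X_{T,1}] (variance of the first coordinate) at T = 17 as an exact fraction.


Outcome values over d=0..5: [1, -1, 0, 0, 0, 0]
Σy = 0, Σy² = 2, M = 6
μ = 0/6 = 0,  σ² = 2/6 − (0)² = 1/3
Independent increments: Var[X_17] = 17·σ² = 17·(1/3) = 17/3

17/3


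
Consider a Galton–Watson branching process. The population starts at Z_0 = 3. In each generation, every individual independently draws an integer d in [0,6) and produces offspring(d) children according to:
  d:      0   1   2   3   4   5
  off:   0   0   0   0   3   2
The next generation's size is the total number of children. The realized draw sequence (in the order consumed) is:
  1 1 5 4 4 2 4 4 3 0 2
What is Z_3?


gen 0: Z_0=3, draws=[1, 1, 5], offspring=[0, 0, 2], Z_1=2
gen 1: Z_1=2, draws=[4, 4], offspring=[3, 3], Z_2=6
gen 2: Z_2=6, draws=[2, 4, 4, 3, 0, 2], offspring=[0, 3, 3, 0, 0, 0], Z_3=6

6


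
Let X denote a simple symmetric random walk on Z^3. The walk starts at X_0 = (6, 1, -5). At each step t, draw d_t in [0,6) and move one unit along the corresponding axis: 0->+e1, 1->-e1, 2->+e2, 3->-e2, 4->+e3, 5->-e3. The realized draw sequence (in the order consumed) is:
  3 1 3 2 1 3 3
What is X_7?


(4, -2, -5)

t=0: X=(6, 1, -5), d=3 → -e2, X_1=(6, 0, -5)
t=1: X=(6, 0, -5), d=1 → -e1, X_2=(5, 0, -5)
t=2: X=(5, 0, -5), d=3 → -e2, X_3=(5, -1, -5)
t=3: X=(5, -1, -5), d=2 → +e2, X_4=(5, 0, -5)
t=4: X=(5, 0, -5), d=1 → -e1, X_5=(4, 0, -5)
t=5: X=(4, 0, -5), d=3 → -e2, X_6=(4, -1, -5)
t=6: X=(4, -1, -5), d=3 → -e2, X_7=(4, -2, -5)


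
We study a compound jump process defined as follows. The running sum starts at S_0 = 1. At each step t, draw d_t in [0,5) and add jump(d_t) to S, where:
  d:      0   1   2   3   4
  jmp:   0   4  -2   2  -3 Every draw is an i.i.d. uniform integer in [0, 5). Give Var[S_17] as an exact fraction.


2788/25

Outcome values over d=0..4: [0, 4, -2, 2, -3]
Σy = 1, Σy² = 33, M = 5
μ = 1/5 = 1/5,  σ² = 33/5 − (1/5)² = 164/25
Independent increments: Var[S_17] = 17·σ² = 17·(164/25) = 2788/25


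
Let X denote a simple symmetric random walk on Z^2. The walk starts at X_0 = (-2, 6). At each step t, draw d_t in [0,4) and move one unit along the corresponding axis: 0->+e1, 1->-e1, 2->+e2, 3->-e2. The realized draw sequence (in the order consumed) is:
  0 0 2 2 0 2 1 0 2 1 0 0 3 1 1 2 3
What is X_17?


t=0: X=(-2, 6), d=0 → +e1, X_1=(-1, 6)
t=1: X=(-1, 6), d=0 → +e1, X_2=(0, 6)
t=2: X=(0, 6), d=2 → +e2, X_3=(0, 7)
t=3: X=(0, 7), d=2 → +e2, X_4=(0, 8)
t=4: X=(0, 8), d=0 → +e1, X_5=(1, 8)
t=5: X=(1, 8), d=2 → +e2, X_6=(1, 9)
t=6: X=(1, 9), d=1 → -e1, X_7=(0, 9)
t=7: X=(0, 9), d=0 → +e1, X_8=(1, 9)
t=8: X=(1, 9), d=2 → +e2, X_9=(1, 10)
t=9: X=(1, 10), d=1 → -e1, X_10=(0, 10)
t=10: X=(0, 10), d=0 → +e1, X_11=(1, 10)
t=11: X=(1, 10), d=0 → +e1, X_12=(2, 10)
t=12: X=(2, 10), d=3 → -e2, X_13=(2, 9)
t=13: X=(2, 9), d=1 → -e1, X_14=(1, 9)
t=14: X=(1, 9), d=1 → -e1, X_15=(0, 9)
t=15: X=(0, 9), d=2 → +e2, X_16=(0, 10)
t=16: X=(0, 10), d=3 → -e2, X_17=(0, 9)

(0, 9)


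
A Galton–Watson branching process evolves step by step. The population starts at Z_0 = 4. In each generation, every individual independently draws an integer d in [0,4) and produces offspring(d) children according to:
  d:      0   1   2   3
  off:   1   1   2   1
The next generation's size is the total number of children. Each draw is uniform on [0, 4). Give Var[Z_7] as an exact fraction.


Outcome values over d=0..3: [1, 1, 2, 1]
Σy = 5, Σy² = 7, M = 4
μ = 5/4 = 5/4,  σ² = 7/4 − (5/4)² = 3/16
V_0 = 0, E_0 = 4
V_1 = 3/16·E_0 + (5/4)²·V_0 = 3/4;  E_1 = 5
V_2 = 3/16·E_1 + (5/4)²·V_1 = 135/64;  E_2 = 25/4
V_3 = 3/16·E_2 + (5/4)²·V_2 = 4575/1024;  E_3 = 125/16
V_4 = 3/16·E_3 + (5/4)²·V_3 = 138375/16384;  E_4 = 625/64
V_5 = 3/16·E_4 + (5/4)²·V_4 = 3939375/262144;  E_5 = 3125/256
V_6 = 3/16·E_5 + (5/4)²·V_5 = 108084375/4194304;  E_6 = 15625/1024
V_7 = 3/16·E_6 + (5/4)²·V_6 = 2894109375/67108864;  E_7 = 78125/4096

2894109375/67108864


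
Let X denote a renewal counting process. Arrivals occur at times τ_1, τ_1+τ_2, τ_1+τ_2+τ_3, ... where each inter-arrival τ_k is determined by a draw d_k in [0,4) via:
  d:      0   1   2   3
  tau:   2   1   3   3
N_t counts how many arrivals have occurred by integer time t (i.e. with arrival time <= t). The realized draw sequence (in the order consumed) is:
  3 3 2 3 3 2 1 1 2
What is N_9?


draw d_1=3: τ_1=3, arrival time A_1=3
draw d_2=3: τ_2=3, arrival time A_2=6
draw d_3=2: τ_3=3, arrival time A_3=9
draw d_4=3: τ_4=3, arrival time A_4=12
draw d_5=3: τ_5=3, arrival time A_5=15
draw d_6=2: τ_6=3, arrival time A_6=18
draw d_7=1: τ_7=1, arrival time A_7=19
draw d_8=1: τ_8=1, arrival time A_8=20
draw d_9=2: τ_9=3, arrival time A_9=23
N_t over t=0..9: 0:0 1:0 2:0 3:1 4:1 5:1 6:2 7:2 8:2 9:3

3


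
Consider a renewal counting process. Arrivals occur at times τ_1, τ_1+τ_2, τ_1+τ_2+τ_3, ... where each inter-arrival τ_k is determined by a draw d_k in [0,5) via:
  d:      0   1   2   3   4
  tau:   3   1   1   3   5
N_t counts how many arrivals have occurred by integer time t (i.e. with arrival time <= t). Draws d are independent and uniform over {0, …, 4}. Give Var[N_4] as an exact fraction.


337264/390625

Inter-arrival values over d=0..4: [3, 1, 1, 3, 5]
Each d has probability 1/5, so the pmf of τ is: f(1) = 2/5, f(3) = 2/5, f(5) = 1/5
Let p_n(j) = P(N_n = j), with p_0 = [1]. Condition on τ_1: p_n(0) = P(τ > n), and for j >= 1, p_n(j) = Σ_{k<=n} f(k)·p_{n−k}(j−1)
p_1 = [3/5, 2/5]  (j = 0..1)
p_2 = [3/5, 6/25, 4/25]  (j = 0..2)
p_3 = [1/5, 16/25, 12/125, 8/125]  (j = 0..3)
p_4 = [1/5, 8/25, 52/125, 24/625, 16/625]  (j = 0..4)
E[N_4] = Σ j·p_4(j) = 856/625;  E[N_4²] = Σ j²·p_4(j) = 1712/625
Var[N_4] = 1712/625 − (856/625)² = 337264/390625


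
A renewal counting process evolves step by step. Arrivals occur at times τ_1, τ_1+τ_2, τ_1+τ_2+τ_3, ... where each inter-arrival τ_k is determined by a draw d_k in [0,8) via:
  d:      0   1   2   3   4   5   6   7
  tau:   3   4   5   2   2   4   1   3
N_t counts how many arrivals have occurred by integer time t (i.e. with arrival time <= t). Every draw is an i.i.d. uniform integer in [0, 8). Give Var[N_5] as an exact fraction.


379274927/1073741824

Inter-arrival values over d=0..7: [3, 4, 5, 2, 2, 4, 1, 3]
Each d has probability 1/8, so the pmf of τ is: f(1) = 1/8, f(2) = 1/4, f(3) = 1/4, f(4) = 1/4, f(5) = 1/8
Let p_n(j) = P(N_n = j), with p_0 = [1]. Condition on τ_1: p_n(0) = P(τ > n), and for j >= 1, p_n(j) = Σ_{k<=n} f(k)·p_{n−k}(j−1)
p_1 = [7/8, 1/8]  (j = 0..1)
p_2 = [5/8, 23/64, 1/64]  (j = 0..2)
p_3 = [3/8, 35/64, 39/512, 1/512]  (j = 0..3)
p_4 = [1/8, 43/64, 97/512, 55/4096, 1/4096]  (j = 0..4)
p_5 = [0, 39/64, 175/512, 191/4096, 71/32768, 1/32768]  (j = 0..5)
E[N_5] = Σ j·p_5(j) = 47241/32768;  E[N_5²] = Σ j²·p_5(j) = 79681/32768
Var[N_5] = 79681/32768 − (47241/32768)² = 379274927/1073741824


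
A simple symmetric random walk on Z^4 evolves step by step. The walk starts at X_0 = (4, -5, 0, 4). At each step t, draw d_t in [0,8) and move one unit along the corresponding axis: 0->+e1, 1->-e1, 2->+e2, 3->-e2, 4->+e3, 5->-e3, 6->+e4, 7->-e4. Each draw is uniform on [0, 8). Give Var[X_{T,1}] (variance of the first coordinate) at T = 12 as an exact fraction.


3

Outcome values over d=0..7: [1, -1, 0, 0, 0, 0, 0, 0]
Σy = 0, Σy² = 2, M = 8
μ = 0/8 = 0,  σ² = 2/8 − (0)² = 1/4
Independent increments: Var[X_12] = 12·σ² = 12·(1/4) = 3


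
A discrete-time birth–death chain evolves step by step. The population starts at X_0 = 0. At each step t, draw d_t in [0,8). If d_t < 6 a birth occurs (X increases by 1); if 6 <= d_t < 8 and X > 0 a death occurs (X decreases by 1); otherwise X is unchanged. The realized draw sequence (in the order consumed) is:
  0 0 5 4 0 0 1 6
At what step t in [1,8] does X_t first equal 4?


t=0: X=0, d=0 → birth, X_1=1
t=1: X=1, d=0 → birth, X_2=2
t=2: X=2, d=5 → birth, X_3=3
t=3: X=3, d=4 → birth, X_4=4
t=4: X=4, d=0 → birth, X_5=5
t=5: X=5, d=0 → birth, X_6=6
t=6: X=6, d=1 → birth, X_7=7
t=7: X=7, d=6 → death, X_8=6

4


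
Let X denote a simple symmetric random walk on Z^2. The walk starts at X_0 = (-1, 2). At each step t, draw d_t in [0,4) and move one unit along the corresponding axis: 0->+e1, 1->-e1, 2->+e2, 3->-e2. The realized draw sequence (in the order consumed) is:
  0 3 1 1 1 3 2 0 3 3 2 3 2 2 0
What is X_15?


t=0: X=(-1, 2), d=0 → +e1, X_1=(0, 2)
t=1: X=(0, 2), d=3 → -e2, X_2=(0, 1)
t=2: X=(0, 1), d=1 → -e1, X_3=(-1, 1)
t=3: X=(-1, 1), d=1 → -e1, X_4=(-2, 1)
t=4: X=(-2, 1), d=1 → -e1, X_5=(-3, 1)
t=5: X=(-3, 1), d=3 → -e2, X_6=(-3, 0)
t=6: X=(-3, 0), d=2 → +e2, X_7=(-3, 1)
t=7: X=(-3, 1), d=0 → +e1, X_8=(-2, 1)
t=8: X=(-2, 1), d=3 → -e2, X_9=(-2, 0)
t=9: X=(-2, 0), d=3 → -e2, X_10=(-2, -1)
t=10: X=(-2, -1), d=2 → +e2, X_11=(-2, 0)
t=11: X=(-2, 0), d=3 → -e2, X_12=(-2, -1)
t=12: X=(-2, -1), d=2 → +e2, X_13=(-2, 0)
t=13: X=(-2, 0), d=2 → +e2, X_14=(-2, 1)
t=14: X=(-2, 1), d=0 → +e1, X_15=(-1, 1)

(-1, 1)


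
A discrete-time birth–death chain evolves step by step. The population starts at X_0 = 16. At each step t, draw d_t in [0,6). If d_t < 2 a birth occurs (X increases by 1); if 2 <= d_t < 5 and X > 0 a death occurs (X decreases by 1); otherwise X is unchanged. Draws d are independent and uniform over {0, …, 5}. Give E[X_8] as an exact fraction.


X can drop by at most 1 per step and X_0 = 16 > T = 8, so X_t >= 16 − t >= 8 > 0 for every t <= 8: the floor at 0 (the 'and X > 0' condition) never binds. Hence X_8 = X_0 + Σ_{t<8} Y_t with i.i.d. increments Y_t = y(d_t) ∈ {+1, −1, 0}.
Outcome values over d=0..5: [1, 1, -1, -1, -1, 0]
Σy = -1, Σy² = 5, M = 6
μ = -1/6 = -1/6,  σ² = 5/6 − (-1/6)² = 29/36
E[X_8] = 16 + 8·(-1/6) = 44/3

44/3


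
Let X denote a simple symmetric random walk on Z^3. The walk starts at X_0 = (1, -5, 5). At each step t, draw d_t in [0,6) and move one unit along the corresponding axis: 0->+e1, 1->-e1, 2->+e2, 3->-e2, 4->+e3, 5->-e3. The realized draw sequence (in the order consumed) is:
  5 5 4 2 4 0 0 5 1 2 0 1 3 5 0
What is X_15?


t=0: X=(1, -5, 5), d=5 → -e3, X_1=(1, -5, 4)
t=1: X=(1, -5, 4), d=5 → -e3, X_2=(1, -5, 3)
t=2: X=(1, -5, 3), d=4 → +e3, X_3=(1, -5, 4)
t=3: X=(1, -5, 4), d=2 → +e2, X_4=(1, -4, 4)
t=4: X=(1, -4, 4), d=4 → +e3, X_5=(1, -4, 5)
t=5: X=(1, -4, 5), d=0 → +e1, X_6=(2, -4, 5)
t=6: X=(2, -4, 5), d=0 → +e1, X_7=(3, -4, 5)
t=7: X=(3, -4, 5), d=5 → -e3, X_8=(3, -4, 4)
t=8: X=(3, -4, 4), d=1 → -e1, X_9=(2, -4, 4)
t=9: X=(2, -4, 4), d=2 → +e2, X_10=(2, -3, 4)
t=10: X=(2, -3, 4), d=0 → +e1, X_11=(3, -3, 4)
t=11: X=(3, -3, 4), d=1 → -e1, X_12=(2, -3, 4)
t=12: X=(2, -3, 4), d=3 → -e2, X_13=(2, -4, 4)
t=13: X=(2, -4, 4), d=5 → -e3, X_14=(2, -4, 3)
t=14: X=(2, -4, 3), d=0 → +e1, X_15=(3, -4, 3)

(3, -4, 3)


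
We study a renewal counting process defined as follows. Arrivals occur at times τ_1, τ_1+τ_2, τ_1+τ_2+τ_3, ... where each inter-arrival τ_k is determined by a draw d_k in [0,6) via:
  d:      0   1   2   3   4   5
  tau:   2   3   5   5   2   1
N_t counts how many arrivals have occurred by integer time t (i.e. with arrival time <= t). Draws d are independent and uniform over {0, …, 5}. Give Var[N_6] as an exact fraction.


Inter-arrival values over d=0..5: [2, 3, 5, 5, 2, 1]
Each d has probability 1/6, so the pmf of τ is: f(1) = 1/6, f(2) = 1/3, f(3) = 1/6, f(5) = 1/3
Let p_n(j) = P(N_n = j), with p_0 = [1]. Condition on τ_1: p_n(0) = P(τ > n), and for j >= 1, p_n(j) = Σ_{k<=n} f(k)·p_{n−k}(j−1)
p_1 = [5/6, 1/6]  (j = 0..1)
p_2 = [1/2, 17/36, 1/36]  (j = 0..2)
p_3 = [1/3, 19/36, 29/216, 1/216]  (j = 0..3)
p_4 = [1/3, 13/36, 59/216, 41/1296, 1/1296]  (j = 0..4)
p_5 = [0, 7/12, 17/54, 41/432, 53/7776, 1/7776]  (j = 0..5)
p_6 = [0, 4/9, 13/36, 215/1296, 211/7776, 65/46656, 1/46656]  (j = 0..6)
E[N_6] = Σ j·p_6(j) = 83047/46656;  E[N_6²] = Σ j²·p_6(j) = 179705/46656
Var[N_6] = 179705/46656 − (83047/46656)² = 1487512271/2176782336

1487512271/2176782336


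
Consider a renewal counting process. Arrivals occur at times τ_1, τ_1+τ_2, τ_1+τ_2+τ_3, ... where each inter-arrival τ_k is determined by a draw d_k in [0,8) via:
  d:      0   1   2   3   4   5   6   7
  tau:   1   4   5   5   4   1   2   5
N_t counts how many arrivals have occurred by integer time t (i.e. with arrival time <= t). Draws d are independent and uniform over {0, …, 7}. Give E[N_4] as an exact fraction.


Inter-arrival values over d=0..7: [1, 4, 5, 5, 4, 1, 2, 5]
Each d has probability 1/8, so the pmf of τ is: f(1) = 1/4, f(2) = 1/8, f(4) = 1/4, f(5) = 3/8
Renewal equation for m(n) = E[N_n]: condition on τ_1 = k (if k <= n, one arrival plus a fresh copy on the remaining n−k steps): m(n) = F(n) + Σ_{k<=n} f(k)·m(n−k), where F(n) = P(τ <= n) and m(0) = 0
m(1) = F(1) = 1/4
m(2) = F(2) + f(1)·m(1) = 3/8 + 1/4·1/4 = 7/16
m(3) = F(3) + f(1)·m(2) + f(2)·m(1) = 3/8 + 1/4·7/16 + 1/8·1/4 = 33/64
m(4) = F(4) + f(1)·m(3) + f(2)·m(2) = 5/8 + 1/4·33/64 + 1/8·7/16 = 207/256
E[N_4] = m(4) = 207/256

207/256
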